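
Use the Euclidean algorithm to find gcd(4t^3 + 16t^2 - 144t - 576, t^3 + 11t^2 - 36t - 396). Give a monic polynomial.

t^2 - 36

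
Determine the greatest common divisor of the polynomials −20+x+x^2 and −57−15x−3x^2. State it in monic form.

By polynomial division,
  x^2+x−20 = (−1/3)(−3x^2−15x−57) + (−4x−39)
  −3x^2−15x−57 = ((3/4)x−57/16)(−4x−39) + (−3135/16)
  −4x−39 = ((64/3135)x+208/1045)(−3135/16) + (0)
The last nonzero remainder is the constant −3135/16, so the polynomials are coprime and gcd = 1.

1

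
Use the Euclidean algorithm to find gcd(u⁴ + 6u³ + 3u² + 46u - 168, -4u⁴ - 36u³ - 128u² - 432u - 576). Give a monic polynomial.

Euclidean algorithm in ℚ[u]:
  u⁴ + 6u³ + 3u² + 46u - 168 = (-1/4)(-4u⁴ - 36u³ - 128u² - 432u - 576) + (-3u³ - 29u² - 62u - 312)
  -4u⁴ - 36u³ - 128u² - 432u - 576 = ((4/3)u - 8/9)(-3u³ - 29u² - 62u - 312) + (-(640/9)u² - (640/9)u - 2560/3)
  -3u³ - 29u² - 62u - 312 = ((27/640)u + 117/320)(-(640/9)u² - (640/9)u - 2560/3) + (0)
Last nonzero remainder: -(640/9)u² - (640/9)u - 2560/3. Dividing through by -640/9 gives the monic gcd u² + u + 12.

u² + u + 12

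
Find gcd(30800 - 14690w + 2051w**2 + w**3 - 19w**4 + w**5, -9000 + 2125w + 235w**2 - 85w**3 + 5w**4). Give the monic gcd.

By polynomial division,
  w**5 - 19w**4 + w**3 + 2051w**2 - 14690w + 30800 = ((1/5)w - 2/5)(5w**4 - 85w**3 + 235w**2 + 2125w - 9000) + (-80w**3 + 1720w**2 - 12040w + 27200)
  5w**4 - 85w**3 + 235w**2 + 2125w - 9000 = (-(1/16)w - 9/32)(-80w**3 + 1720w**2 - 12040w + 27200) + (-(135/4)w**2 + (1755/4)w - 1350)
  -80w**3 + 1720w**2 - 12040w + 27200 = ((64/27)w - 544/27)(-(135/4)w**2 + (1755/4)w - 1350) + (0)
Last nonzero remainder: -(135/4)w**2 + (1755/4)w - 1350. Dividing through by -135/4 gives the monic gcd w**2 - 13w + 40.

40 - 13w + w**2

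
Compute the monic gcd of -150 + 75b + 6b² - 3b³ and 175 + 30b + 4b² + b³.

Euclidean algorithm in ℚ[b]:
  -3b³ + 6b² + 75b - 150 = (-3)(b³ + 4b² + 30b + 175) + (18b² + 165b + 375)
  b³ + 4b² + 30b + 175 = ((1/18)b - 31/108)(18b² + 165b + 375) + ((2035/36)b + 10175/36)
  18b² + 165b + 375 = ((648/2035)b + 540/407)((2035/36)b + 10175/36) + (0)
Last nonzero remainder: (2035/36)b + 10175/36. Dividing through by 2035/36 gives the monic gcd b + 5.

5 + b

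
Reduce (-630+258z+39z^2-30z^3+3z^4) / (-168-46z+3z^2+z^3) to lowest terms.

(90-24z-9z^2+3z^3)/(24+10z+z^2)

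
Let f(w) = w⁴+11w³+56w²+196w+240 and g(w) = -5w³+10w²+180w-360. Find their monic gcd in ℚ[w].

w+6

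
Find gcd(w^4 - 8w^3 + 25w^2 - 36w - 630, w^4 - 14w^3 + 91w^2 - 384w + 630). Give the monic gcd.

w^3 - 11w^2 + 58w - 210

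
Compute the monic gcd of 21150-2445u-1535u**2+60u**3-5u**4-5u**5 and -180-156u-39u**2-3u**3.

30+11u+u**2

By polynomial division,
  -5u**5-5u**4+60u**3-1535u**2-2445u+21150 = ((5/3)u**2-20u+460/3)(-3u**3-39u**2-156u-180) + (1625u**2+17875u+48750)
  -3u**3-39u**2-156u-180 = (-(3/1625)u-6/1625)(1625u**2+17875u+48750) + (0)
Last nonzero remainder: 1625u**2+17875u+48750. Dividing through by 1625 gives the monic gcd u**2+11u+30.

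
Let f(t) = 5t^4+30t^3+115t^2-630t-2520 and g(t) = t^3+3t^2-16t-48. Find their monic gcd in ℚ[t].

t^2-t-12

By polynomial division,
  5t^4+30t^3+115t^2-630t-2520 = (5t+15)(t^3+3t^2-16t-48) + (150t^2-150t-1800)
  t^3+3t^2-16t-48 = ((1/150)t+2/75)(150t^2-150t-1800) + (0)
Last nonzero remainder: 150t^2-150t-1800. Dividing through by 150 gives the monic gcd t^2-t-12.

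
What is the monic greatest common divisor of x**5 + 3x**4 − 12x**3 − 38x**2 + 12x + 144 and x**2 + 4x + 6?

x**2 + 4x + 6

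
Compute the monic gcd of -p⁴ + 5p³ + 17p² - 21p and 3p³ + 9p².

p² + 3p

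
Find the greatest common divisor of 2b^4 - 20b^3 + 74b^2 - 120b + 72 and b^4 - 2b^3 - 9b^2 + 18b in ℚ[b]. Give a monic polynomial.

b^2 - 5b + 6

Apply the Euclidean algorithm:
  2b^4 - 20b^3 + 74b^2 - 120b + 72 = (2)(b^4 - 2b^3 - 9b^2 + 18b) + (-16b^3 + 92b^2 - 156b + 72)
  b^4 - 2b^3 - 9b^2 + 18b = (-(1/16)b - 15/64)(-16b^3 + 92b^2 - 156b + 72) + ((45/16)b^2 - (225/16)b + 135/8)
  -16b^3 + 92b^2 - 156b + 72 = (-(256/45)b + 64/15)((45/16)b^2 - (225/16)b + 135/8) + (0)
Last nonzero remainder: (45/16)b^2 - (225/16)b + 135/8. Dividing through by 45/16 gives the monic gcd b^2 - 5b + 6.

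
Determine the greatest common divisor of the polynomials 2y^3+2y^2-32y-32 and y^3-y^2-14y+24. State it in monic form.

y+4

Repeated division with remainder:
  2y^3+2y^2-32y-32 = (2)(y^3-y^2-14y+24) + (4y^2-4y-80)
  y^3-y^2-14y+24 = ((1/4)y)(4y^2-4y-80) + (6y+24)
  4y^2-4y-80 = ((2/3)y-10/3)(6y+24) + (0)
Last nonzero remainder: 6y+24. Dividing through by 6 gives the monic gcd y+4.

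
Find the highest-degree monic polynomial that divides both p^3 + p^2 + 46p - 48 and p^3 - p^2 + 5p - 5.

p - 1

Euclidean algorithm in ℚ[p]:
  p^3 + p^2 + 46p - 48 = (p^3 - p^2 + 5p - 5) + (2p^2 + 41p - 43)
  p^3 - p^2 + 5p - 5 = ((1/2)p - 43/4)(2p^2 + 41p - 43) + ((1869/4)p - 1869/4)
  2p^2 + 41p - 43 = ((8/1869)p + 172/1869)((1869/4)p - 1869/4) + (0)
Last nonzero remainder: (1869/4)p - 1869/4. Dividing through by 1869/4 gives the monic gcd p - 1.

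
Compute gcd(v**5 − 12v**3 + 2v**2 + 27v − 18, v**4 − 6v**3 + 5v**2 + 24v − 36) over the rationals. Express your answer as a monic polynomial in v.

v**2 − v − 6

By polynomial division,
  v**5 − 12v**3 + 2v**2 + 27v − 18 = (v + 6)(v**4 − 6v**3 + 5v**2 + 24v − 36) + (19v**3 − 52v**2 − 81v + 198)
  v**4 − 6v**3 + 5v**2 + 24v − 36 = ((1/19)v − 62/361)(19v**3 − 52v**2 − 81v + 198) + ((120/361)v**2 − (120/361)v − 720/361)
  19v**3 − 52v**2 − 81v + 198 = ((6859/120)v − 3971/40)((120/361)v**2 − (120/361)v − 720/361) + (0)
Last nonzero remainder: (120/361)v**2 − (120/361)v − 720/361. Dividing through by 120/361 gives the monic gcd v**2 − v − 6.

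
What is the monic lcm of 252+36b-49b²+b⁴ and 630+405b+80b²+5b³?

4536+2916b-306b²-405b³-31b⁴+9b⁵+b⁶

Apply the Euclidean algorithm:
  b⁴-49b²+36b+252 = ((1/5)b-16/5)(5b³+80b²+405b+630) + (126b²+1206b+2268)
  5b³+80b²+405b+630 = ((5/126)b+25/98)(126b²+1206b+2268) + ((360/49)b+360/7)
  126b²+1206b+2268 = ((343/20)b+441/10)((360/49)b+360/7) + (0)
Last nonzero remainder: (360/49)b+360/7. Dividing through by 360/49 gives the monic gcd b+7.
Then lcm(f, g) = f·g / gcd(f, g); expanding and making the result monic gives the answer.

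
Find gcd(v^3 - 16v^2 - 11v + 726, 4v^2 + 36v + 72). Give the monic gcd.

v + 6

Apply the Euclidean algorithm:
  v^3 - 16v^2 - 11v + 726 = ((1/4)v - 25/4)(4v^2 + 36v + 72) + (196v + 1176)
  4v^2 + 36v + 72 = ((1/49)v + 3/49)(196v + 1176) + (0)
Last nonzero remainder: 196v + 1176. Dividing through by 196 gives the monic gcd v + 6.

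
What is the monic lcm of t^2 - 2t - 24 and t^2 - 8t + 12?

Repeated division with remainder:
  t^2 - 2t - 24 = (t^2 - 8t + 12) + (6t - 36)
  t^2 - 8t + 12 = ((1/6)t - 1/3)(6t - 36) + (0)
Last nonzero remainder: 6t - 36. Dividing through by 6 gives the monic gcd t - 6.
Then lcm(f, g) = f·g / gcd(f, g); expanding and making the result monic gives the answer.

t^3 - 4t^2 - 20t + 48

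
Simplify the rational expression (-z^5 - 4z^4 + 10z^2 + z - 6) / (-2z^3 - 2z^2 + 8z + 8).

Repeated division with remainder:
  -z^5 - 4z^4 + 10z^2 + z - 6 = ((1/2)z^2 + (3/2)z + 1/2)(-2z^3 - 2z^2 + 8z + 8) + (-5z^2 - 15z - 10)
  -2z^3 - 2z^2 + 8z + 8 = ((2/5)z - 4/5)(-5z^2 - 15z - 10) + (0)
Last nonzero remainder: -5z^2 - 15z - 10. Dividing through by -5 gives the monic gcd z^2 + 3z + 2.
Cancel z^2 + 3z + 2 from numerator and denominator to get the reduced form.

(z^3 + z^2 - 5z + 3)/(2z - 4)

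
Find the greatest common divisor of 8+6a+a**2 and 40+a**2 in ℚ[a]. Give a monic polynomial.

By polynomial division,
  a**2+6a+8 = (a**2+40) + (6a-32)
  a**2+40 = ((1/6)a+8/9)(6a-32) + (616/9)
  6a-32 = ((27/308)a-36/77)(616/9) + (0)
The last nonzero remainder is the constant 616/9, so the polynomials are coprime and gcd = 1.

1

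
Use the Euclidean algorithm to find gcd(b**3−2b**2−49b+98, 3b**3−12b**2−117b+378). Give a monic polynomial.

b−7

Apply the Euclidean algorithm:
  b**3−2b**2−49b+98 = (1/3)(3b**3−12b**2−117b+378) + (2b**2−10b−28)
  3b**3−12b**2−117b+378 = ((3/2)b+3/2)(2b**2−10b−28) + (−60b+420)
  2b**2−10b−28 = (−(1/30)b−1/15)(−60b+420) + (0)
Last nonzero remainder: −60b+420. Dividing through by −60 gives the monic gcd b−7.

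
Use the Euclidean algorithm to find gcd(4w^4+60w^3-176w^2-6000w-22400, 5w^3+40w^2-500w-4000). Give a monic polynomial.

w^3+8w^2-100w-800

Repeated division with remainder:
  4w^4+60w^3-176w^2-6000w-22400 = ((4/5)w+28/5)(5w^3+40w^2-500w-4000) + (0)
Last nonzero remainder: 5w^3+40w^2-500w-4000. Dividing through by 5 gives the monic gcd w^3+8w^2-100w-800.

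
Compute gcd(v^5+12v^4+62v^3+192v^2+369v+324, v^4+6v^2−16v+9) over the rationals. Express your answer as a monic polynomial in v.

By polynomial division,
  v^5+12v^4+62v^3+192v^2+369v+324 = (v+12)(v^4+6v^2−16v+9) + (56v^3+136v^2+552v+216)
  v^4+6v^2−16v+9 = ((1/56)v−17/392)(56v^3+136v^2+552v+216) + ((100/49)v^2+(200/49)v+900/49)
  56v^3+136v^2+552v+216 = ((686/25)v+294/25)((100/49)v^2+(200/49)v+900/49) + (0)
Last nonzero remainder: (100/49)v^2+(200/49)v+900/49. Dividing through by 100/49 gives the monic gcd v^2+2v+9.

v^2+2v+9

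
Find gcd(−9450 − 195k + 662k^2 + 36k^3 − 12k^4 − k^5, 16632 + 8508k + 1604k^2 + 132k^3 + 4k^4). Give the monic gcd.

378 + 159k + 22k^2 + k^3

Euclidean algorithm in ℚ[k]:
  −k^5 − 12k^4 + 36k^3 + 662k^2 − 195k − 9450 = (−(1/4)k + 21/4)(4k^4 + 132k^3 + 1604k^2 + 8508k + 16632) + (−256k^3 − 5632k^2 − 40704k − 96768)
  4k^4 + 132k^3 + 1604k^2 + 8508k + 16632 = (−(1/64)k − 11/64)(−256k^3 − 5632k^2 − 40704k − 96768) + (0)
Last nonzero remainder: −256k^3 − 5632k^2 − 40704k − 96768. Dividing through by −256 gives the monic gcd k^3 + 22k^2 + 159k + 378.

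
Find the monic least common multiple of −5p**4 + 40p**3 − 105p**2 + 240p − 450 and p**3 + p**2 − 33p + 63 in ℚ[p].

p**6 − 4p**5 − 32p**4 + 204p**3 − 543p**2 + 1368p − 1890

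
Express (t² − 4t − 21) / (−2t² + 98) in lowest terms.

(−t − 3)/(2t + 14)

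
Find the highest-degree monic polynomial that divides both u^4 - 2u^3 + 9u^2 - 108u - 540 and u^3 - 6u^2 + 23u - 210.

Repeated division with remainder:
  u^4 - 2u^3 + 9u^2 - 108u - 540 = (u + 4)(u^3 - 6u^2 + 23u - 210) + (10u^2 + 10u + 300)
  u^3 - 6u^2 + 23u - 210 = ((1/10)u - 7/10)(10u^2 + 10u + 300) + (0)
Last nonzero remainder: 10u^2 + 10u + 300. Dividing through by 10 gives the monic gcd u^2 + u + 30.

u^2 + u + 30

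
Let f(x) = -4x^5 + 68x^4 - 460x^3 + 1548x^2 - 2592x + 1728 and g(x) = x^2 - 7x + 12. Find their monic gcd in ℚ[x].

x^2 - 7x + 12

Apply the Euclidean algorithm:
  -4x^5 + 68x^4 - 460x^3 + 1548x^2 - 2592x + 1728 = (-4x^3 + 40x^2 - 132x + 144)(x^2 - 7x + 12) + (0)
The last nonzero remainder x^2 - 7x + 12 is already monic.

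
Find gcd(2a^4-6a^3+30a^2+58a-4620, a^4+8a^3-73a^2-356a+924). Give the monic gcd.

Repeated division with remainder:
  2a^4-6a^3+30a^2+58a-4620 = (2)(a^4+8a^3-73a^2-356a+924) + (-22a^3+176a^2+770a-6468)
  a^4+8a^3-73a^2-356a+924 = (-(1/22)a-8/11)(-22a^3+176a^2+770a-6468) + (90a^2-90a-3780)
  -22a^3+176a^2+770a-6468 = (-(11/45)a+77/45)(90a^2-90a-3780) + (0)
Last nonzero remainder: 90a^2-90a-3780. Dividing through by 90 gives the monic gcd a^2-a-42.

a^2-a-42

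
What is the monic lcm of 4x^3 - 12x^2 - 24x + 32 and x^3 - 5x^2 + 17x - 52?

Euclidean algorithm in ℚ[x]:
  4x^3 - 12x^2 - 24x + 32 = (4)(x^3 - 5x^2 + 17x - 52) + (8x^2 - 92x + 240)
  x^3 - 5x^2 + 17x - 52 = ((1/8)x + 13/16)(8x^2 - 92x + 240) + ((247/4)x - 247)
  8x^2 - 92x + 240 = ((32/247)x - 240/247)((247/4)x - 247) + (0)
Last nonzero remainder: (247/4)x - 247. Dividing through by 247/4 gives the monic gcd x - 4.
Then lcm(f, g) = f·g / gcd(f, g); expanding and making the result monic gives the answer.

x^5 - 4x^4 + 10x^3 - 25x^2 - 86x + 104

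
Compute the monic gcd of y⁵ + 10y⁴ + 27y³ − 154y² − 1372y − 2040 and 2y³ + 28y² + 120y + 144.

y² + 8y + 12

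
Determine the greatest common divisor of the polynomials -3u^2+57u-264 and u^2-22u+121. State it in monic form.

u-11

Repeated division with remainder:
  -3u^2+57u-264 = (-3)(u^2-22u+121) + (-9u+99)
  u^2-22u+121 = (-(1/9)u+11/9)(-9u+99) + (0)
Last nonzero remainder: -9u+99. Dividing through by -9 gives the monic gcd u-11.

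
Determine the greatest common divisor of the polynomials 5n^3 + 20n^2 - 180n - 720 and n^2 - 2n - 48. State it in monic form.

n + 6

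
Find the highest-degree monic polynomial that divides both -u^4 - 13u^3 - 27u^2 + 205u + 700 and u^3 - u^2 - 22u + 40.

Apply the Euclidean algorithm:
  -u^4 - 13u^3 - 27u^2 + 205u + 700 = (-u - 14)(u^3 - u^2 - 22u + 40) + (-63u^2 - 63u + 1260)
  u^3 - u^2 - 22u + 40 = (-(1/63)u + 2/63)(-63u^2 - 63u + 1260) + (0)
Last nonzero remainder: -63u^2 - 63u + 1260. Dividing through by -63 gives the monic gcd u^2 + u - 20.

u^2 + u - 20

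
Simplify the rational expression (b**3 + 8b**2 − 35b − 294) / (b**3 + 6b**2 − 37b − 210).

Repeated division with remainder:
  b**3 + 8b**2 − 35b − 294 = (b**3 + 6b**2 − 37b − 210) + (2b**2 + 2b − 84)
  b**3 + 6b**2 − 37b − 210 = ((1/2)b + 5/2)(2b**2 + 2b − 84) + (0)
Last nonzero remainder: 2b**2 + 2b − 84. Dividing through by 2 gives the monic gcd b**2 + b − 42.
Cancel b**2 + b − 42 from numerator and denominator to get the reduced form.

(b + 7)/(b + 5)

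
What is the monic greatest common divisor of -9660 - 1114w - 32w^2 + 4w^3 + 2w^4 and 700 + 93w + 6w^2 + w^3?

7 + w

By polynomial division,
  2w^4 + 4w^3 - 32w^2 - 1114w - 9660 = (2w - 8)(w^3 + 6w^2 + 93w + 700) + (-170w^2 - 1770w - 4060)
  w^3 + 6w^2 + 93w + 700 = (-(1/170)w + 15/578)(-170w^2 - 1770w - 4060) + ((33250/289)w + 232750/289)
  -170w^2 - 1770w - 4060 = (-(4913/3325)w - 16762/3325)((33250/289)w + 232750/289) + (0)
Last nonzero remainder: (33250/289)w + 232750/289. Dividing through by 33250/289 gives the monic gcd w + 7.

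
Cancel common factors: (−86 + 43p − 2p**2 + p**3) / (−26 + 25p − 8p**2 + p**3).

(43 + p**2)/(13 − 6p + p**2)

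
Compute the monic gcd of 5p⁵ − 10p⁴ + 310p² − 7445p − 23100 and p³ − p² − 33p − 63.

Repeated division with remainder:
  5p⁵ − 10p⁴ + 310p² − 7445p − 23100 = (5p² − 5p + 160)(p³ − p² − 33p − 63) + (620p² − 2480p − 13020)
  p³ − p² − 33p − 63 = ((1/620)p + 3/620)(620p² − 2480p − 13020) + (0)
Last nonzero remainder: 620p² − 2480p − 13020. Dividing through by 620 gives the monic gcd p² − 4p − 21.

p² − 4p − 21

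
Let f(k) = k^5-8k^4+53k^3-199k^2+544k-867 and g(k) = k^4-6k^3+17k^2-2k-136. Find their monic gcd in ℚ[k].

By polynomial division,
  k^5-8k^4+53k^3-199k^2+544k-867 = (k-2)(k^4-6k^3+17k^2-2k-136) + (24k^3-163k^2+676k-1139)
  k^4-6k^3+17k^2-2k-136 = ((1/24)k+19/576)(24k^3-163k^2+676k-1139) + (-(3335/576)k^2+(3335/144)k-56695/576)
  24k^3-163k^2+676k-1139 = (-(13824/3335)k+38592/3335)(-(3335/576)k^2+(3335/144)k-56695/576) + (0)
Last nonzero remainder: -(3335/576)k^2+(3335/144)k-56695/576. Dividing through by -3335/576 gives the monic gcd k^2-4k+17.

k^2-4k+17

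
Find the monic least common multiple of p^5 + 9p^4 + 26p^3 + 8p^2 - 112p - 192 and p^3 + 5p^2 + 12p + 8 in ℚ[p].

By polynomial division,
  p^5 + 9p^4 + 26p^3 + 8p^2 - 112p - 192 = (p^2 + 4p - 6)(p^3 + 5p^2 + 12p + 8) + (-18p^2 - 72p - 144)
  p^3 + 5p^2 + 12p + 8 = (-(1/18)p - 1/18)(-18p^2 - 72p - 144) + (0)
Last nonzero remainder: -18p^2 - 72p - 144. Dividing through by -18 gives the monic gcd p^2 + 4p + 8.
Then lcm(f, g) = f·g / gcd(f, g); expanding and making the result monic gives the answer.

p^6 + 10p^5 + 35p^4 + 34p^3 - 104p^2 - 304p - 192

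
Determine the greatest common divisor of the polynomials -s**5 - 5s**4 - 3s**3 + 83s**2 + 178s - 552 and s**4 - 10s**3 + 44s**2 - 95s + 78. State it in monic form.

s**2 - 5s + 6

Repeated division with remainder:
  -s**5 - 5s**4 - 3s**3 + 83s**2 + 178s - 552 = (-s - 15)(s**4 - 10s**3 + 44s**2 - 95s + 78) + (-109s**3 + 648s**2 - 1169s + 618)
  s**4 - 10s**3 + 44s**2 - 95s + 78 = (-(1/109)s + 442/11881)(-109s**3 + 648s**2 - 1169s + 618) + ((108927/11881)s**2 - (544635/11881)s + 653562/11881)
  -109s**3 + 648s**2 - 1169s + 618 = (-(1295029/108927)s + 1223743/108927)((108927/11881)s**2 - (544635/11881)s + 653562/11881) + (0)
Last nonzero remainder: (108927/11881)s**2 - (544635/11881)s + 653562/11881. Dividing through by 108927/11881 gives the monic gcd s**2 - 5s + 6.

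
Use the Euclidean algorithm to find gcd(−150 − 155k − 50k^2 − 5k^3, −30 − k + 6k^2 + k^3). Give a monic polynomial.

Repeated division with remainder:
  −5k^3 − 50k^2 − 155k − 150 = (−5)(k^3 + 6k^2 − k − 30) + (−20k^2 − 160k − 300)
  k^3 + 6k^2 − k − 30 = (−(1/20)k + 1/10)(−20k^2 − 160k − 300) + (0)
Last nonzero remainder: −20k^2 − 160k − 300. Dividing through by −20 gives the monic gcd k^2 + 8k + 15.

15 + 8k + k^2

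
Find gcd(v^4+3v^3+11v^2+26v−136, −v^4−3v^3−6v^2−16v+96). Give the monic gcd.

v^2+2v−8

Euclidean algorithm in ℚ[v]:
  v^4+3v^3+11v^2+26v−136 = (−1)(−v^4−3v^3−6v^2−16v+96) + (5v^2+10v−40)
  −v^4−3v^3−6v^2−16v+96 = (−(1/5)v^2−(1/5)v−12/5)(5v^2+10v−40) + (0)
Last nonzero remainder: 5v^2+10v−40. Dividing through by 5 gives the monic gcd v^2+2v−8.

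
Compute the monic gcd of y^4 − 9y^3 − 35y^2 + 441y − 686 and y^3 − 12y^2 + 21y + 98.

y^2 − 14y + 49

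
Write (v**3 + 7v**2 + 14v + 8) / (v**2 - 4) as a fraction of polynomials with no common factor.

(v**2 + 5v + 4)/(v - 2)

Apply the Euclidean algorithm:
  v**3 + 7v**2 + 14v + 8 = (v + 7)(v**2 - 4) + (18v + 36)
  v**2 - 4 = ((1/18)v - 1/9)(18v + 36) + (0)
Last nonzero remainder: 18v + 36. Dividing through by 18 gives the monic gcd v + 2.
Cancel v + 2 from numerator and denominator to get the reduced form.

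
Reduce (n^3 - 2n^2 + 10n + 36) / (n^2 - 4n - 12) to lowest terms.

Repeated division with remainder:
  n^3 - 2n^2 + 10n + 36 = (n + 2)(n^2 - 4n - 12) + (30n + 60)
  n^2 - 4n - 12 = ((1/30)n - 1/5)(30n + 60) + (0)
Last nonzero remainder: 30n + 60. Dividing through by 30 gives the monic gcd n + 2.
Cancel n + 2 from numerator and denominator to get the reduced form.

(n^2 - 4n + 18)/(n - 6)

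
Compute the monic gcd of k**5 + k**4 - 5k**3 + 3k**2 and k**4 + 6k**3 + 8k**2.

k**2

Apply the Euclidean algorithm:
  k**5 + k**4 - 5k**3 + 3k**2 = (k - 5)(k**4 + 6k**3 + 8k**2) + (17k**3 + 43k**2)
  k**4 + 6k**3 + 8k**2 = ((1/17)k + 59/289)(17k**3 + 43k**2) + (-(225/289)k**2)
  17k**3 + 43k**2 = (-(4913/225)k - 12427/225)(-(225/289)k**2) + (0)
Last nonzero remainder: -(225/289)k**2. Dividing through by -225/289 gives the monic gcd k**2.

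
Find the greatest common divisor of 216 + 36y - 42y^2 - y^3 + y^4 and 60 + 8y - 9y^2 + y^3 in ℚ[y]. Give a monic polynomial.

-12 - 4y + y^2

Euclidean algorithm in ℚ[y]:
  y^4 - y^3 - 42y^2 + 36y + 216 = (y + 8)(y^3 - 9y^2 + 8y + 60) + (22y^2 - 88y - 264)
  y^3 - 9y^2 + 8y + 60 = ((1/22)y - 5/22)(22y^2 - 88y - 264) + (0)
Last nonzero remainder: 22y^2 - 88y - 264. Dividing through by 22 gives the monic gcd y^2 - 4y - 12.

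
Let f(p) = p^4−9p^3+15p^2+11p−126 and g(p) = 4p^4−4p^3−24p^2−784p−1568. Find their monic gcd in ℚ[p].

Euclidean algorithm in ℚ[p]:
  p^4−9p^3+15p^2+11p−126 = (1/4)(4p^4−4p^3−24p^2−784p−1568) + (−8p^3+21p^2+207p+266)
  4p^4−4p^3−24p^2−784p−1568 = (−(1/2)p−13/16)(−8p^3+21p^2+207p+266) + ((1545/16)p^2−(7725/16)p−10815/8)
  −8p^3+21p^2+207p+266 = (−(128/1545)p−304/1545)((1545/16)p^2−(7725/16)p−10815/8) + (0)
Last nonzero remainder: (1545/16)p^2−(7725/16)p−10815/8. Dividing through by 1545/16 gives the monic gcd p^2−5p−14.

p^2−5p−14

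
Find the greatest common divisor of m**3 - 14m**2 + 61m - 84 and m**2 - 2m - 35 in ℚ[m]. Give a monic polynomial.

Apply the Euclidean algorithm:
  m**3 - 14m**2 + 61m - 84 = (m - 12)(m**2 - 2m - 35) + (72m - 504)
  m**2 - 2m - 35 = ((1/72)m + 5/72)(72m - 504) + (0)
Last nonzero remainder: 72m - 504. Dividing through by 72 gives the monic gcd m - 7.

m - 7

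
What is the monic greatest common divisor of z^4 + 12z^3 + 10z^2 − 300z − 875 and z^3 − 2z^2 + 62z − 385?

Repeated division with remainder:
  z^4 + 12z^3 + 10z^2 − 300z − 875 = (z + 14)(z^3 − 2z^2 + 62z − 385) + (−24z^2 − 783z + 4515)
  z^3 − 2z^2 + 62z − 385 = (−(1/24)z + 277/192)(−24z^2 − 783z + 4515) + ((88305/64)z − 441525/64)
  −24z^2 − 783z + 4515 = (−(512/29435)z − 2752/4205)((88305/64)z − 441525/64) + (0)
Last nonzero remainder: (88305/64)z − 441525/64. Dividing through by 88305/64 gives the monic gcd z − 5.

z − 5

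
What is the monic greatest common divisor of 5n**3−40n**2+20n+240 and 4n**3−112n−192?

n**2−4n−12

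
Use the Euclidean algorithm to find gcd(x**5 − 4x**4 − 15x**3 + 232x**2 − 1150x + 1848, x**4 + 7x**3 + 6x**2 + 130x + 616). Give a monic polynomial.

By polynomial division,
  x**5 − 4x**4 − 15x**3 + 232x**2 − 1150x + 1848 = (x − 11)(x**4 + 7x**3 + 6x**2 + 130x + 616) + (56x**3 + 168x**2 − 336x + 8624)
  x**4 + 7x**3 + 6x**2 + 130x + 616 = ((1/56)x + 1/14)(56x**3 + 168x**2 − 336x + 8624) + (0)
Last nonzero remainder: 56x**3 + 168x**2 − 336x + 8624. Dividing through by 56 gives the monic gcd x**3 + 3x**2 − 6x + 154.

x**3 + 3x**2 − 6x + 154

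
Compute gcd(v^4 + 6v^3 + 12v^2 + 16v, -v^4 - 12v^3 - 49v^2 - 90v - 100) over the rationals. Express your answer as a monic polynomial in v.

v^2 + 2v + 4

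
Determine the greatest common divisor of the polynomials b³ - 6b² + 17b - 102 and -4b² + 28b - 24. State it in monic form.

b - 6

Euclidean algorithm in ℚ[b]:
  b³ - 6b² + 17b - 102 = (-(1/4)b - 1/4)(-4b² + 28b - 24) + (18b - 108)
  -4b² + 28b - 24 = (-(2/9)b + 2/9)(18b - 108) + (0)
Last nonzero remainder: 18b - 108. Dividing through by 18 gives the monic gcd b - 6.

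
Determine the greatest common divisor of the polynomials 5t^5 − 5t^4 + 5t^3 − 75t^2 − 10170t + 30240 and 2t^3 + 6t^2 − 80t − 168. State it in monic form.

t^2 + t − 42

Apply the Euclidean algorithm:
  5t^5 − 5t^4 + 5t^3 − 75t^2 − 10170t + 30240 = ((5/2)t^2 − 10t + 265/2)(2t^3 + 6t^2 − 80t − 168) + (−1250t^2 − 1250t + 52500)
  2t^3 + 6t^2 − 80t − 168 = (−(1/625)t − 2/625)(−1250t^2 − 1250t + 52500) + (0)
Last nonzero remainder: −1250t^2 − 1250t + 52500. Dividing through by −1250 gives the monic gcd t^2 + t − 42.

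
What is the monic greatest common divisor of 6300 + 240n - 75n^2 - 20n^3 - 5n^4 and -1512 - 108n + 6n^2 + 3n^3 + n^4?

252 + 60n + 9n^2 + n^3

By polynomial division,
  -5n^4 - 20n^3 - 75n^2 + 240n + 6300 = (-5)(n^4 + 3n^3 + 6n^2 - 108n - 1512) + (-5n^3 - 45n^2 - 300n - 1260)
  n^4 + 3n^3 + 6n^2 - 108n - 1512 = (-(1/5)n + 6/5)(-5n^3 - 45n^2 - 300n - 1260) + (0)
Last nonzero remainder: -5n^3 - 45n^2 - 300n - 1260. Dividing through by -5 gives the monic gcd n^3 + 9n^2 + 60n + 252.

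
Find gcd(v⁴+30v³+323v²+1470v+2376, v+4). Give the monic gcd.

v+4

By polynomial division,
  v⁴+30v³+323v²+1470v+2376 = (v³+26v²+219v+594)(v+4) + (0)
The last nonzero remainder v+4 is already monic.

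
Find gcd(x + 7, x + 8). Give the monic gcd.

Repeated division with remainder:
  x + 7 = (x + 8) + (-1)
  x + 8 = (-x - 8)(-1) + (0)
The last nonzero remainder is the constant -1, so the polynomials are coprime and gcd = 1.

1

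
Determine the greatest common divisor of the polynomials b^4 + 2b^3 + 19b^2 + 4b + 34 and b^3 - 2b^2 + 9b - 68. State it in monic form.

b^2 + 2b + 17

Euclidean algorithm in ℚ[b]:
  b^4 + 2b^3 + 19b^2 + 4b + 34 = (b + 4)(b^3 - 2b^2 + 9b - 68) + (18b^2 + 36b + 306)
  b^3 - 2b^2 + 9b - 68 = ((1/18)b - 2/9)(18b^2 + 36b + 306) + (0)
Last nonzero remainder: 18b^2 + 36b + 306. Dividing through by 18 gives the monic gcd b^2 + 2b + 17.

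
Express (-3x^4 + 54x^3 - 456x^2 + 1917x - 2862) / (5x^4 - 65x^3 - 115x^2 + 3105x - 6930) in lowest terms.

By polynomial division,
  -3x^4 + 54x^3 - 456x^2 + 1917x - 2862 = (-3/5)(5x^4 - 65x^3 - 115x^2 + 3105x - 6930) + (15x^3 - 525x^2 + 3780x - 7020)
  5x^4 - 65x^3 - 115x^2 + 3105x - 6930 = ((1/3)x + 22/3)(15x^3 - 525x^2 + 3780x - 7020) + (2475x^2 - 22275x + 44550)
  15x^3 - 525x^2 + 3780x - 7020 = ((1/165)x - 26/165)(2475x^2 - 22275x + 44550) + (0)
Last nonzero remainder: 2475x^2 - 22275x + 44550. Dividing through by 2475 gives the monic gcd x^2 - 9x + 18.
Cancel x^2 - 9x + 18 from numerator and denominator to get the reduced form.

(-3x^2 + 27x - 159)/(5x^2 - 20x - 385)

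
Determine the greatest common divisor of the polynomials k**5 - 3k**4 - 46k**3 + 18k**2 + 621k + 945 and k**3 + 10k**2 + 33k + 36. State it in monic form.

k**2 + 6k + 9

Repeated division with remainder:
  k**5 - 3k**4 - 46k**3 + 18k**2 + 621k + 945 = (k**2 - 13k + 51)(k**3 + 10k**2 + 33k + 36) + (-99k**2 - 594k - 891)
  k**3 + 10k**2 + 33k + 36 = (-(1/99)k - 4/99)(-99k**2 - 594k - 891) + (0)
Last nonzero remainder: -99k**2 - 594k - 891. Dividing through by -99 gives the monic gcd k**2 + 6k + 9.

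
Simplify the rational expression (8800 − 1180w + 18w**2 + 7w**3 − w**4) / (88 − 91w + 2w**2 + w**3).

(−100 + 10w − w**2)/(−1 + w)

Repeated division with remainder:
  −w**4 + 7w**3 + 18w**2 − 1180w + 8800 = (−w + 9)(w**3 + 2w**2 − 91w + 88) + (−91w**2 − 273w + 8008)
  w**3 + 2w**2 − 91w + 88 = (−(1/91)w + 1/91)(−91w**2 − 273w + 8008) + (0)
Last nonzero remainder: −91w**2 − 273w + 8008. Dividing through by −91 gives the monic gcd w**2 + 3w − 88.
Cancel w**2 + 3w − 88 from numerator and denominator to get the reduced form.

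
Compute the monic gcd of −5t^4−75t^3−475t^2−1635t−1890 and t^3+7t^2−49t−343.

t+7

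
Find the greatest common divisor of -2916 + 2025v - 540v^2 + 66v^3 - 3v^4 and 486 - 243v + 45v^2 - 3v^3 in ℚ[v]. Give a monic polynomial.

27 - 9v + v^2

Repeated division with remainder:
  -3v^4 + 66v^3 - 540v^2 + 2025v - 2916 = (v - 7)(-3v^3 + 45v^2 - 243v + 486) + (18v^2 - 162v + 486)
  -3v^3 + 45v^2 - 243v + 486 = (-(1/6)v + 1)(18v^2 - 162v + 486) + (0)
Last nonzero remainder: 18v^2 - 162v + 486. Dividing through by 18 gives the monic gcd v^2 - 9v + 27.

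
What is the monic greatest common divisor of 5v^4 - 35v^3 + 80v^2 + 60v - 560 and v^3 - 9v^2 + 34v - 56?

v^3 - 9v^2 + 34v - 56

Apply the Euclidean algorithm:
  5v^4 - 35v^3 + 80v^2 + 60v - 560 = (5v + 10)(v^3 - 9v^2 + 34v - 56) + (0)
The last nonzero remainder v^3 - 9v^2 + 34v - 56 is already monic.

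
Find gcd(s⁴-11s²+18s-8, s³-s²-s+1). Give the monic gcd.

s²-2s+1

Repeated division with remainder:
  s⁴-11s²+18s-8 = (s+1)(s³-s²-s+1) + (-9s²+18s-9)
  s³-s²-s+1 = (-(1/9)s-1/9)(-9s²+18s-9) + (0)
Last nonzero remainder: -9s²+18s-9. Dividing through by -9 gives the monic gcd s²-2s+1.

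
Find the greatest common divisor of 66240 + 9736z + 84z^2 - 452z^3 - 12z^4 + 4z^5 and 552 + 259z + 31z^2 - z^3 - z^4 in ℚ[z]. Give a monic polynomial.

-184 - 25z - 2z^2 + z^3

Euclidean algorithm in ℚ[z]:
  4z^5 - 12z^4 - 452z^3 + 84z^2 + 9736z + 66240 = (-4z + 16)(-z^4 - z^3 + 31z^2 + 259z + 552) + (-312z^3 + 624z^2 + 7800z + 57408)
  -z^4 - z^3 + 31z^2 + 259z + 552 = ((1/312)z + 1/104)(-312z^3 + 624z^2 + 7800z + 57408) + (0)
Last nonzero remainder: -312z^3 + 624z^2 + 7800z + 57408. Dividing through by -312 gives the monic gcd z^3 - 2z^2 - 25z - 184.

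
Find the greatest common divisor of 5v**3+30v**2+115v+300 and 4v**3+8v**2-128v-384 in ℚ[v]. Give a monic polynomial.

Euclidean algorithm in ℚ[v]:
  5v**3+30v**2+115v+300 = (5/4)(4v**3+8v**2-128v-384) + (20v**2+275v+780)
  4v**3+8v**2-128v-384 = ((1/5)v-47/20)(20v**2+275v+780) + ((1449/4)v+1449)
  20v**2+275v+780 = ((80/1449)v+260/483)((1449/4)v+1449) + (0)
Last nonzero remainder: (1449/4)v+1449. Dividing through by 1449/4 gives the monic gcd v+4.

v+4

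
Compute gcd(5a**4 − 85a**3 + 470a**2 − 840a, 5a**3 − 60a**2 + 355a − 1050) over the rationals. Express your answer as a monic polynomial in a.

By polynomial division,
  5a**4 − 85a**3 + 470a**2 − 840a = (a − 5)(5a**3 − 60a**2 + 355a − 1050) + (−185a**2 + 1985a − 5250)
  5a**3 − 60a**2 + 355a − 1050 = (−(1/37)a + 47/1369)(−185a**2 + 1985a − 5250) + ((198450/1369)a − 1190700/1369)
  −185a**2 + 1985a − 5250 = (−(50653/39690)a + 6845/1134)((198450/1369)a − 1190700/1369) + (0)
Last nonzero remainder: (198450/1369)a − 1190700/1369. Dividing through by 198450/1369 gives the monic gcd a − 6.

a − 6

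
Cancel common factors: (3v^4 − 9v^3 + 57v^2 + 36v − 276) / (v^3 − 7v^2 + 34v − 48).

Repeated division with remainder:
  3v^4 − 9v^3 + 57v^2 + 36v − 276 = (3v + 12)(v^3 − 7v^2 + 34v − 48) + (39v^2 − 228v + 300)
  v^3 − 7v^2 + 34v − 48 = ((1/39)v − 5/169)(39v^2 − 228v + 300) + ((3306/169)v − 6612/169)
  39v^2 − 228v + 300 = ((2197/1102)v − 4225/551)((3306/169)v − 6612/169) + (0)
Last nonzero remainder: (3306/169)v − 6612/169. Dividing through by 3306/169 gives the monic gcd v − 2.
Cancel v − 2 from numerator and denominator to get the reduced form.

(3v^3 − 3v^2 + 51v + 138)/(v^2 − 5v + 24)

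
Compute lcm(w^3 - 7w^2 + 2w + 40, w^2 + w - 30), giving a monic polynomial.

Repeated division with remainder:
  w^3 - 7w^2 + 2w + 40 = (w - 8)(w^2 + w - 30) + (40w - 200)
  w^2 + w - 30 = ((1/40)w + 3/20)(40w - 200) + (0)
Last nonzero remainder: 40w - 200. Dividing through by 40 gives the monic gcd w - 5.
Then lcm(f, g) = f·g / gcd(f, g); expanding and making the result monic gives the answer.

w^4 - w^3 - 40w^2 + 52w + 240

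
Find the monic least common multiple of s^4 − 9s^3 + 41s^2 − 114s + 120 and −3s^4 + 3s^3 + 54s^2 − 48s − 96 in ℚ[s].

s^6 − 4s^5 + 55s^3 − 286s^2 + 144s + 480

Repeated division with remainder:
  s^4 − 9s^3 + 41s^2 − 114s + 120 = (−1/3)(−3s^4 + 3s^3 + 54s^2 − 48s − 96) + (−8s^3 + 59s^2 − 130s + 88)
  −3s^4 + 3s^3 + 54s^2 − 48s − 96 = ((3/8)s + 153/64)(−8s^3 + 59s^2 − 130s + 88) + (−(2451/64)s^2 + (7353/32)s − 2451/8)
  −8s^3 + 59s^2 − 130s + 88 = ((512/2451)s − 704/2451)(−(2451/64)s^2 + (7353/32)s − 2451/8) + (0)
Last nonzero remainder: −(2451/64)s^2 + (7353/32)s − 2451/8. Dividing through by −2451/64 gives the monic gcd s^2 − 6s + 8.
Then lcm(f, g) = f·g / gcd(f, g); expanding and making the result monic gives the answer.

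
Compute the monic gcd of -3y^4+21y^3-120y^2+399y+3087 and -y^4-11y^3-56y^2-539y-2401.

y^2-3y+49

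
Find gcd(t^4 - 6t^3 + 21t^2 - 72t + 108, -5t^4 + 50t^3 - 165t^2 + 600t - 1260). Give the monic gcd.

Repeated division with remainder:
  t^4 - 6t^3 + 21t^2 - 72t + 108 = (-1/5)(-5t^4 + 50t^3 - 165t^2 + 600t - 1260) + (4t^3 - 12t^2 + 48t - 144)
  -5t^4 + 50t^3 - 165t^2 + 600t - 1260 = (-(5/4)t + 35/4)(4t^3 - 12t^2 + 48t - 144) + (0)
Last nonzero remainder: 4t^3 - 12t^2 + 48t - 144. Dividing through by 4 gives the monic gcd t^3 - 3t^2 + 12t - 36.

t^3 - 3t^2 + 12t - 36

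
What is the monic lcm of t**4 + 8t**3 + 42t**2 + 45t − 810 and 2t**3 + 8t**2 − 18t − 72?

t**6 + 15t**5 + 110t**4 + 435t**3 + 9t**2 − 5130t − 9720

Repeated division with remainder:
  t**4 + 8t**3 + 42t**2 + 45t − 810 = ((1/2)t + 2)(2t**3 + 8t**2 − 18t − 72) + (35t**2 + 117t − 666)
  2t**3 + 8t**2 − 18t − 72 = ((2/35)t + 46/1225)(35t**2 + 117t − 666) + ((19188/1225)t − 57564/1225)
  35t**2 + 117t − 666 = ((42875/19188)t + 45325/3198)((19188/1225)t − 57564/1225) + (0)
Last nonzero remainder: (19188/1225)t − 57564/1225. Dividing through by 19188/1225 gives the monic gcd t − 3.
Then lcm(f, g) = f·g / gcd(f, g); expanding and making the result monic gives the answer.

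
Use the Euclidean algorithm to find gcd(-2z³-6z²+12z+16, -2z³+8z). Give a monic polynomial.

z-2

Apply the Euclidean algorithm:
  -2z³-6z²+12z+16 = (-2z³+8z) + (-6z²+4z+16)
  -2z³+8z = ((1/3)z+2/9)(-6z²+4z+16) + ((16/9)z-32/9)
  -6z²+4z+16 = (-(27/8)z-9/2)((16/9)z-32/9) + (0)
Last nonzero remainder: (16/9)z-32/9. Dividing through by 16/9 gives the monic gcd z-2.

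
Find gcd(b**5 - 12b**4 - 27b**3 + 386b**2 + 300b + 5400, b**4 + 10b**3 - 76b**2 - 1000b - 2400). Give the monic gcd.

Euclidean algorithm in ℚ[b]:
  b**5 - 12b**4 - 27b**3 + 386b**2 + 300b + 5400 = (b - 22)(b**4 + 10b**3 - 76b**2 - 1000b - 2400) + (269b**3 - 286b**2 - 19300b - 47400)
  b**4 + 10b**3 - 76b**2 - 1000b - 2400 = ((1/269)b + 2976/72361)(269b**3 - 286b**2 - 19300b - 47400) + ((543400/72361)b**2 - (2173600/72361)b - 32604000/72361)
  269b**3 - 286b**2 - 19300b - 47400 = ((19465109/543400)b + 5716519/54340)((543400/72361)b**2 - (2173600/72361)b - 32604000/72361) + (0)
Last nonzero remainder: (543400/72361)b**2 - (2173600/72361)b - 32604000/72361. Dividing through by 543400/72361 gives the monic gcd b**2 - 4b - 60.

b**2 - 4b - 60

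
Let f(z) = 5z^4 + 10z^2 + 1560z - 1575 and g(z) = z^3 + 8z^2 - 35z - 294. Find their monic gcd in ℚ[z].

Repeated division with remainder:
  5z^4 + 10z^2 + 1560z - 1575 = (5z - 40)(z^3 + 8z^2 - 35z - 294) + (505z^2 + 1630z - 13335)
  z^3 + 8z^2 - 35z - 294 = ((1/505)z + 482/51005)(505z^2 + 1630z - 13335) + (-(244800/10201)z - 1713600/10201)
  505z^2 + 1630z - 13335 = (-(1030301/48960)z + 1295527/16320)(-(244800/10201)z - 1713600/10201) + (0)
Last nonzero remainder: -(244800/10201)z - 1713600/10201. Dividing through by -244800/10201 gives the monic gcd z + 7.

z + 7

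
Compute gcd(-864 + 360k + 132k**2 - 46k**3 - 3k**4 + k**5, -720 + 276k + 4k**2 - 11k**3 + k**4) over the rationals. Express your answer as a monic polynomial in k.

24 - 10k + k**2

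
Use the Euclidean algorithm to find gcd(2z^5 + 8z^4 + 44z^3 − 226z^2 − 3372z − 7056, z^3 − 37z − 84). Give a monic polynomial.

Apply the Euclidean algorithm:
  2z^5 + 8z^4 + 44z^3 − 226z^2 − 3372z − 7056 = (2z^2 + 8z + 118)(z^3 − 37z − 84) + (238z^2 + 1666z + 2856)
  z^3 − 37z − 84 = ((1/238)z − 1/34)(238z^2 + 1666z + 2856) + (0)
Last nonzero remainder: 238z^2 + 1666z + 2856. Dividing through by 238 gives the monic gcd z^2 + 7z + 12.

z^2 + 7z + 12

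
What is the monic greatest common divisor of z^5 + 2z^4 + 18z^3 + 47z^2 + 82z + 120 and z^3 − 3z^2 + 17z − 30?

z^2 − z + 15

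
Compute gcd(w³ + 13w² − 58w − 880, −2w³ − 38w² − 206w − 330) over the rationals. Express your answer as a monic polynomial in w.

w + 11

Repeated division with remainder:
  w³ + 13w² − 58w − 880 = (−1/2)(−2w³ − 38w² − 206w − 330) + (−6w² − 161w − 1045)
  −2w³ − 38w² − 206w − 330 = ((1/3)w − 47/18)(−6w² − 161w − 1045) + (−(5005/18)w − 55055/18)
  −6w² − 161w − 1045 = ((108/5005)w + 342/1001)(−(5005/18)w − 55055/18) + (0)
Last nonzero remainder: −(5005/18)w − 55055/18. Dividing through by −5005/18 gives the monic gcd w + 11.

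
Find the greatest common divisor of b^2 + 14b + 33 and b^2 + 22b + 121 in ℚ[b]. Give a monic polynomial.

b + 11

Apply the Euclidean algorithm:
  b^2 + 14b + 33 = (b^2 + 22b + 121) + (−8b − 88)
  b^2 + 22b + 121 = (−(1/8)b − 11/8)(−8b − 88) + (0)
Last nonzero remainder: −8b − 88. Dividing through by −8 gives the monic gcd b + 11.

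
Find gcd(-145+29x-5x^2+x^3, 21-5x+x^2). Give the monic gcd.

Apply the Euclidean algorithm:
  x^3-5x^2+29x-145 = (x)(x^2-5x+21) + (8x-145)
  x^2-5x+21 = ((1/8)x+105/64)(8x-145) + (16569/64)
  8x-145 = ((512/16569)x-9280/16569)(16569/64) + (0)
The last nonzero remainder is the constant 16569/64, so the polynomials are coprime and gcd = 1.

1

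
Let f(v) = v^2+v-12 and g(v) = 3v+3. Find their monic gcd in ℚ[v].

1

Euclidean algorithm in ℚ[v]:
  v^2+v-12 = ((1/3)v)(3v+3) + (-12)
  3v+3 = (-(1/4)v-1/4)(-12) + (0)
The last nonzero remainder is the constant -12, so the polynomials are coprime and gcd = 1.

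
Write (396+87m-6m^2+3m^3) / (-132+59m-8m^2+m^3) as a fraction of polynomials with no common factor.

(9+3m)/(-3+m)

Euclidean algorithm in ℚ[m]:
  3m^3-6m^2+87m+396 = (3)(m^3-8m^2+59m-132) + (18m^2-90m+792)
  m^3-8m^2+59m-132 = ((1/18)m-1/6)(18m^2-90m+792) + (0)
Last nonzero remainder: 18m^2-90m+792. Dividing through by 18 gives the monic gcd m^2-5m+44.
Cancel m^2-5m+44 from numerator and denominator to get the reduced form.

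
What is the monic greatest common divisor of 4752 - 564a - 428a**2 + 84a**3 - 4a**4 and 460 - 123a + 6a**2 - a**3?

Apply the Euclidean algorithm:
  -4a**4 + 84a**3 - 428a**2 - 564a + 4752 = (4a - 60)(-a**3 + 6a**2 - 123a + 460) + (424a**2 - 9784a + 32352)
  -a**3 + 6a**2 - 123a + 460 = (-(1/424)a - 905/22472)(424a**2 - 9784a + 32352) + (-(1237990/2809)a + 4951960/2809)
  424a**2 - 9784a + 32352 = (-(595508/618995)a + 11359596/618995)(-(1237990/2809)a + 4951960/2809) + (0)
Last nonzero remainder: -(1237990/2809)a + 4951960/2809. Dividing through by -1237990/2809 gives the monic gcd a - 4.

-4 + a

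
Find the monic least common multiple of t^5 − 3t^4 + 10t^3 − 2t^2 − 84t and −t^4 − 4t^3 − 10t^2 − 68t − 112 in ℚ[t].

Euclidean algorithm in ℚ[t]:
  t^5 − 3t^4 + 10t^3 − 2t^2 − 84t = (−t + 7)(−t^4 − 4t^3 − 10t^2 − 68t − 112) + (28t^3 + 280t + 784)
  −t^4 − 4t^3 − 10t^2 − 68t − 112 = (−(1/28)t − 1/7)(28t^3 + 280t + 784) + (0)
Last nonzero remainder: 28t^3 + 280t + 784. Dividing through by 28 gives the monic gcd t^3 + 10t + 28.
Then lcm(f, g) = f·g / gcd(f, g); expanding and making the result monic gives the answer.

t^6 + t^5 − 2t^4 + 38t^3 − 92t^2 − 336t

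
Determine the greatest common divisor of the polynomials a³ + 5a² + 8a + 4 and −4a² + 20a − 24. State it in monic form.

1

Apply the Euclidean algorithm:
  a³ + 5a² + 8a + 4 = (−(1/4)a − 5/2)(−4a² + 20a − 24) + (52a − 56)
  −4a² + 20a − 24 = (−(1/13)a + 51/169)(52a − 56) + (−1200/169)
  52a − 56 = (−(2197/300)a + 1183/150)(−1200/169) + (0)
The last nonzero remainder is the constant −1200/169, so the polynomials are coprime and gcd = 1.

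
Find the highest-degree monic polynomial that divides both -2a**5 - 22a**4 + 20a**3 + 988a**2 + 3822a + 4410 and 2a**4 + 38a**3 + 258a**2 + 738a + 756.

Apply the Euclidean algorithm:
  -2a**5 - 22a**4 + 20a**3 + 988a**2 + 3822a + 4410 = (-a + 8)(2a**4 + 38a**3 + 258a**2 + 738a + 756) + (-26a**3 - 338a**2 - 1326a - 1638)
  2a**4 + 38a**3 + 258a**2 + 738a + 756 = (-(1/13)a - 6/13)(-26a**3 - 338a**2 - 1326a - 1638) + (0)
Last nonzero remainder: -26a**3 - 338a**2 - 1326a - 1638. Dividing through by -26 gives the monic gcd a**3 + 13a**2 + 51a + 63.

a**3 + 13a**2 + 51a + 63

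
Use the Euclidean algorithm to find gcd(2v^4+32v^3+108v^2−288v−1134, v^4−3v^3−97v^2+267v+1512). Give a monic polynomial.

v^2+12v+27

Repeated division with remainder:
  2v^4+32v^3+108v^2−288v−1134 = (2)(v^4−3v^3−97v^2+267v+1512) + (38v^3+302v^2−822v−4158)
  v^4−3v^3−97v^2+267v+1512 = ((1/38)v−104/361)(38v^3+302v^2−822v−4158) + ((4200/361)v^2+(50400/361)v+113400/361)
  38v^3+302v^2−822v−4158 = ((6859/2100)v−3971/300)((4200/361)v^2+(50400/361)v+113400/361) + (0)
Last nonzero remainder: (4200/361)v^2+(50400/361)v+113400/361. Dividing through by 4200/361 gives the monic gcd v^2+12v+27.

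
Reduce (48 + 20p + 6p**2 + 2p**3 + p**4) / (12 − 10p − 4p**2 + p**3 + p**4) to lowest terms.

(8 − 2p + p**2)/(2 − 3p + p**2)

Apply the Euclidean algorithm:
  p**4 + 2p**3 + 6p**2 + 20p + 48 = (p**4 + p**3 − 4p**2 − 10p + 12) + (p**3 + 10p**2 + 30p + 36)
  p**4 + p**3 − 4p**2 − 10p + 12 = (p − 9)(p**3 + 10p**2 + 30p + 36) + (56p**2 + 224p + 336)
  p**3 + 10p**2 + 30p + 36 = ((1/56)p + 3/28)(56p**2 + 224p + 336) + (0)
Last nonzero remainder: 56p**2 + 224p + 336. Dividing through by 56 gives the monic gcd p**2 + 4p + 6.
Cancel p**2 + 4p + 6 from numerator and denominator to get the reduced form.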